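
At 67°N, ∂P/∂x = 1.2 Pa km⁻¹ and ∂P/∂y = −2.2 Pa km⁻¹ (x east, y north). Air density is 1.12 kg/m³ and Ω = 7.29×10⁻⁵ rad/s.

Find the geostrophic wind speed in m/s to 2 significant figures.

Coriolis parameter at 67°N:
f = 2Ω sin φ = 2 × 7.29×10⁻⁵ × sin 67° = 1.34×10⁻⁴ s⁻¹
Component geostrophic relations (x east, y north):
u_g = −(1/(fρ)) ∂P/∂y,  v_g = (1/(fρ)) ∂P/∂x
u_g = −(−2.2×10⁻³)/(1.34×10⁻⁴ × 1.12) = 14.6 m/s;  v_g = (1.2×10⁻³)/(1.34×10⁻⁴ × 1.12) = 7.98 m/s
|V_g| = √(u_g² + v_g²) = 16.7 m/s

17 m/s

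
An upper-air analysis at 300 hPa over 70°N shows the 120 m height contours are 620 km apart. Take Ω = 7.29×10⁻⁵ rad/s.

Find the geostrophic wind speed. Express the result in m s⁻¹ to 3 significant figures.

13.9 m s⁻¹

Coriolis parameter at 70°N:
f = 2Ω sin φ = 2 × 7.29×10⁻⁵ × sin 70° = 1.37×10⁻⁴ s⁻¹
Height gradient: |∂Z/∂n| = 120 m / 620000 m = 1.94×10⁻⁴
On a pressure surface, geostrophic balance gives V_g = (g/f)|∂Z/∂n|:
V_g = 9.81 × 1.94×10⁻⁴ / 1.37×10⁻⁴ = 13.9 m/s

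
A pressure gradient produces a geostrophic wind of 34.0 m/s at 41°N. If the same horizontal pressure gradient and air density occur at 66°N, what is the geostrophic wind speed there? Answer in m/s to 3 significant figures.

24.4 m/s

With the same pressure gradient and density, V_g ∝ 1/f ∝ 1/sin φ.
V₂ = V₁ · sin φ₁ / sin φ₂ = 34.0 × sin 41° / sin 66°
V₂ = 34.0 × 0.6561/0.9135 = 24.4 m/s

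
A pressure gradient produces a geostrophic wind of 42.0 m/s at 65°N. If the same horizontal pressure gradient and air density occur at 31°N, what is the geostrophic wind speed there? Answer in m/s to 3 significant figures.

With the same pressure gradient and density, V_g ∝ 1/f ∝ 1/sin φ.
V₂ = V₁ · sin φ₁ / sin φ₂ = 42.0 × sin 65° / sin 31°
V₂ = 42.0 × 0.9063/0.5150 = 73.9 m/s

73.9 m/s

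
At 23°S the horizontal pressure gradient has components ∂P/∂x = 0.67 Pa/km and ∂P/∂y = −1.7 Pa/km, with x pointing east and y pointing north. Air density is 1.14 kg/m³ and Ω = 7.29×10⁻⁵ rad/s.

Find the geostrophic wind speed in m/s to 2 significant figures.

Coriolis parameter at 23°S:
f = 2Ω sin φ = 2 × 7.29×10⁻⁵ × sin 23° = 5.70×10⁻⁵ s⁻¹
In the Southern Hemisphere f is negative: f = −5.70×10⁻⁵ s⁻¹.
Component geostrophic relations (x east, y north):
u_g = −(1/(fρ)) ∂P/∂y,  v_g = (1/(fρ)) ∂P/∂x
u_g = −(−1.7×10⁻³)/(−5.70×10⁻⁵ × 1.14) = −26.2 m/s;  v_g = (0.67×10⁻³)/(−5.70×10⁻⁵ × 1.14) = −10.3 m/s
|V_g| = √(u_g² + v_g²) = 28.1 m/s

28 m/s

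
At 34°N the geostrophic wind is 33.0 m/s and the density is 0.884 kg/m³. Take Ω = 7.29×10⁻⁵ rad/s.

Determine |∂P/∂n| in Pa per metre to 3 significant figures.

Coriolis parameter at 34°N:
f = 2Ω sin φ = 2 × 7.29×10⁻⁵ × sin 34° = 8.15×10⁻⁵ s⁻¹
Geostrophic balance rearranged: |∂P/∂n| = f ρ V_g
|∂P/∂n| = 8.15×10⁻⁵ × 0.884 × 33.0 = 2.38×10⁻³ Pa/m

2.38×10⁻³ Pa/m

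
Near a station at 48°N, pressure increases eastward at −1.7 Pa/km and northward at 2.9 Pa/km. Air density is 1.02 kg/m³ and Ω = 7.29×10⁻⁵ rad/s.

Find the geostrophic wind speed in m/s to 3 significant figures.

Coriolis parameter at 48°N:
f = 2Ω sin φ = 2 × 7.29×10⁻⁵ × sin 48° = 1.08×10⁻⁴ s⁻¹
Component geostrophic relations (x east, y north):
u_g = −(1/(fρ)) ∂P/∂y,  v_g = (1/(fρ)) ∂P/∂x
u_g = −(2.9×10⁻³)/(1.08×10⁻⁴ × 1.02) = −26.2 m/s;  v_g = (−1.7×10⁻³)/(1.08×10⁻⁴ × 1.02) = −15.4 m/s
|V_g| = √(u_g² + v_g²) = 30.4 m/s

30.4 m/s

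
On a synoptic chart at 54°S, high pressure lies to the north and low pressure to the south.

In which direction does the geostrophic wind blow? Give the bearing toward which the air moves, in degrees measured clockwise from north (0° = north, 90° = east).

090°

The pressure-gradient force points toward the south (bearing 180°).
Geostrophic balance: in the Southern Hemisphere the Coriolis force deflects motion to the left, so the geostrophic wind blows 90° to the left of the pressure-gradient force (low pressure on the right).
Rotating 180° by 90° counterclockwise gives 090° — the wind blows toward the east.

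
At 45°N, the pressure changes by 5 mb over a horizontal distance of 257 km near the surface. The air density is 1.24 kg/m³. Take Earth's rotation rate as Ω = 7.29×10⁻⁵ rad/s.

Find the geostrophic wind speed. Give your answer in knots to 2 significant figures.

Coriolis parameter at 45°N:
f = 2Ω sin φ = 2 × 7.29×10⁻⁵ × sin 45° = 1.03×10⁻⁴ s⁻¹
Pressure gradient: |∂P/∂n| = 500 Pa / 257000 m = 1.95×10⁻³ Pa/m
Geostrophic balance (pressure-gradient force = Coriolis force):
V_g = (1/(fρ)) |∂P/∂n| = 1.95×10⁻³ / (1.03×10⁻⁴ × 1.24) = 15.2 m/s
Converting: 15.2 m/s × 1.944 = 30 knots

30 knots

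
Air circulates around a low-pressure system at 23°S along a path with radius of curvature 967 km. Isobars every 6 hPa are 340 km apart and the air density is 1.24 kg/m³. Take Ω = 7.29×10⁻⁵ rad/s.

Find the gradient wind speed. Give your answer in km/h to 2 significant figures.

67 km/h

Coriolis parameter at 23°S:
f = 2Ω sin φ = 2 × 7.29×10⁻⁵ × sin 23° = 5.70×10⁻⁵ s⁻¹
Pressure gradient: |∂P/∂n| = 600 Pa / 340000 m = 1.76×10⁻³ Pa/m
Geostrophic speed: V_g = |∂P/∂n|/(fρ) = 1.76×10⁻³/(5.70×10⁻⁵ × 1.24) = 25.0 m/s
Around a low, centrifugal force acts outward with Coriolis, so pressure-gradient force balances both:
(1/ρ)|∂P/∂n| = fV + V²/R  →  V² + fR·V − fR·V_g = 0
With fR = 5.70×10⁻⁵ × 967×10³ m = 55.1 m/s:
V = [−fR + √((fR)² + 4 fR V_g)]/2 = [−55.1 + √(55.1² + 4×55.1×25)]/2 = 18.7 m/s
Subgeostrophic (V < V_g = 25 m/s), as expected around a low.
Converting: 18.7 m/s × 3.6 = 67 km/h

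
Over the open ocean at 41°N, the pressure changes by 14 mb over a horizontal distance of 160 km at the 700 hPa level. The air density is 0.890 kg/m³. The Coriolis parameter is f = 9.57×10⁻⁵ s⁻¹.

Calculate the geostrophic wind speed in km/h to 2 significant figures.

370 km/h

Pressure gradient: |∂P/∂n| = 1400 Pa / 160000 m = 8.75×10⁻³ Pa/m
Geostrophic balance (pressure-gradient force = Coriolis force):
V_g = (1/(fρ)) |∂P/∂n| = 8.75×10⁻³ / (9.57×10⁻⁵ × 0.890) = 103 m/s
Converting: 103 m/s × 3.6 = 370 km/h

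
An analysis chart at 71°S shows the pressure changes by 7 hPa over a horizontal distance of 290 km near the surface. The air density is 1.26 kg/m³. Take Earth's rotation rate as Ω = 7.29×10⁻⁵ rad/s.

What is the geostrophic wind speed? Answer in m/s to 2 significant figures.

Coriolis parameter at 71°S:
f = 2Ω sin φ = 2 × 7.29×10⁻⁵ × sin 71° = 1.38×10⁻⁴ s⁻¹
Pressure gradient: |∂P/∂n| = 700 Pa / 290000 m = 2.41×10⁻³ Pa/m
Geostrophic balance (pressure-gradient force = Coriolis force):
V_g = (1/(fρ)) |∂P/∂n| = 2.41×10⁻³ / (1.38×10⁻⁴ × 1.26) = 13.9 m/s

14 m/s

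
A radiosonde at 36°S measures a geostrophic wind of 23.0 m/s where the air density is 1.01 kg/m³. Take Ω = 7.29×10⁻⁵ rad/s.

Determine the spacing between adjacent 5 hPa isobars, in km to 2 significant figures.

Coriolis parameter at 36°S:
f = 2Ω sin φ = 2 × 7.29×10⁻⁵ × sin 36° = 8.57×10⁻⁵ s⁻¹
Geostrophic balance rearranged: |∂P/∂n| = f ρ V_g
|∂P/∂n| = 8.57×10⁻⁵ × 1.01 × 23.0 = 1.99×10⁻³ Pa/m
Isobar spacing: Δn = ΔP/|∂P/∂n| = 500 Pa / 1.99×10⁻³ Pa/m = 251157 m ≈ 250 km

250 km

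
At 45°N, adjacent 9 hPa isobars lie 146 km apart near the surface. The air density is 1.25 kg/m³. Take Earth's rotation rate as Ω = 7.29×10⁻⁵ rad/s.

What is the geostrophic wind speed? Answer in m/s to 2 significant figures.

Coriolis parameter at 45°N:
f = 2Ω sin φ = 2 × 7.29×10⁻⁵ × sin 45° = 1.03×10⁻⁴ s⁻¹
Pressure gradient: |∂P/∂n| = 900 Pa / 146000 m = 6.16×10⁻³ Pa/m
Geostrophic balance (pressure-gradient force = Coriolis force):
V_g = (1/(fρ)) |∂P/∂n| = 6.16×10⁻³ / (1.03×10⁻⁴ × 1.25) = 47.8 m/s

48 m/s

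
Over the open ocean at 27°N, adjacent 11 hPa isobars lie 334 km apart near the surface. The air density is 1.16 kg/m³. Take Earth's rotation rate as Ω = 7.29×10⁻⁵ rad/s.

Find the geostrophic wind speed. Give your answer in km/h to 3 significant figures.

154 km/h

Coriolis parameter at 27°N:
f = 2Ω sin φ = 2 × 7.29×10⁻⁵ × sin 27° = 6.62×10⁻⁵ s⁻¹
Pressure gradient: |∂P/∂n| = 1100 Pa / 334000 m = 3.29×10⁻³ Pa/m
Geostrophic balance (pressure-gradient force = Coriolis force):
V_g = (1/(fρ)) |∂P/∂n| = 3.29×10⁻³ / (6.62×10⁻⁵ × 1.16) = 42.9 m/s
Converting: 42.9 m/s × 3.6 = 154 km/h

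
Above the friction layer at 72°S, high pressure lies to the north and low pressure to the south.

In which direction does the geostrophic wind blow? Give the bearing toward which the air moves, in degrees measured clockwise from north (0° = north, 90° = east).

The pressure-gradient force points toward the south (bearing 180°).
Geostrophic balance: in the Southern Hemisphere the Coriolis force deflects motion to the left, so the geostrophic wind blows 90° to the left of the pressure-gradient force (low pressure on the right).
Rotating 180° by 90° counterclockwise gives 090° — the wind blows toward the east.

090°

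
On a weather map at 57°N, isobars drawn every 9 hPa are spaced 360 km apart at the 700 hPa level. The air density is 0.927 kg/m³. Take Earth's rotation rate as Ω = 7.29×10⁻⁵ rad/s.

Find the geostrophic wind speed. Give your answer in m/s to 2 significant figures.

22 m/s

Coriolis parameter at 57°N:
f = 2Ω sin φ = 2 × 7.29×10⁻⁵ × sin 57° = 1.22×10⁻⁴ s⁻¹
Pressure gradient: |∂P/∂n| = 900 Pa / 360000 m = 2.50×10⁻³ Pa/m
Geostrophic balance (pressure-gradient force = Coriolis force):
V_g = (1/(fρ)) |∂P/∂n| = 2.50×10⁻³ / (1.22×10⁻⁴ × 0.927) = 22.1 m/s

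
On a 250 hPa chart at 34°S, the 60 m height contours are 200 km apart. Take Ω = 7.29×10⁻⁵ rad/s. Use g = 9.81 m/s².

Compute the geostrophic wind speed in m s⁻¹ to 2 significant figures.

Coriolis parameter at 34°S:
f = 2Ω sin φ = 2 × 7.29×10⁻⁵ × sin 34° = 8.15×10⁻⁵ s⁻¹
Height gradient: |∂Z/∂n| = 60 m / 200000 m = 3.00×10⁻⁴
On a pressure surface, geostrophic balance gives V_g = (g/f)|∂Z/∂n|:
V_g = 9.81 × 3.00×10⁻⁴ / 8.15×10⁻⁵ = 36.1 m/s

36 m s⁻¹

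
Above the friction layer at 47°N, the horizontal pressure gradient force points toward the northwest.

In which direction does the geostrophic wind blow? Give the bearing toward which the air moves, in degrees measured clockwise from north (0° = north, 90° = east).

The pressure-gradient force points toward the northwest (bearing 315°).
Geostrophic balance: in the Northern Hemisphere the Coriolis force deflects motion to the right, so the geostrophic wind blows 90° to the right of the pressure-gradient force (low pressure on the left).
Rotating 315° by 90° clockwise gives 045° — the wind blows toward the northeast.

045°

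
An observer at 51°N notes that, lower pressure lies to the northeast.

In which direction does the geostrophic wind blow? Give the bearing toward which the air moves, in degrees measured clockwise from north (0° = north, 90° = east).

135°

The pressure-gradient force points toward the northeast (bearing 045°).
Geostrophic balance: in the Northern Hemisphere the Coriolis force deflects motion to the right, so the geostrophic wind blows 90° to the right of the pressure-gradient force (low pressure on the left).
Rotating 045° by 90° clockwise gives 135° — the wind blows toward the southeast.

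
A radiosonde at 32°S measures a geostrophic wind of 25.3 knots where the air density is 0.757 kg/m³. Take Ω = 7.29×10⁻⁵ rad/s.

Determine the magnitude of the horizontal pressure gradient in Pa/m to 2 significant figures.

Coriolis parameter at 32°S:
f = 2Ω sin φ = 2 × 7.29×10⁻⁵ × sin 32° = 7.73×10⁻⁵ s⁻¹
Wind speed in SI: 25.3 knots = 13.0 m/s
Geostrophic balance rearranged: |∂P/∂n| = f ρ V_g
|∂P/∂n| = 7.73×10⁻⁵ × 0.757 × 13.0 = 7.61×10⁻⁴ Pa/m

7.6×10⁻⁴ Pa/m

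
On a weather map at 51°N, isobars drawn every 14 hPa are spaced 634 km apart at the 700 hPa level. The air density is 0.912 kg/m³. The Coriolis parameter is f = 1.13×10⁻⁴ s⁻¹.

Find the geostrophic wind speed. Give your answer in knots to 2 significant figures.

42 knots

Pressure gradient: |∂P/∂n| = 1400 Pa / 634000 m = 2.21×10⁻³ Pa/m
Geostrophic balance (pressure-gradient force = Coriolis force):
V_g = (1/(fρ)) |∂P/∂n| = 2.21×10⁻³ / (1.13×10⁻⁴ × 0.912) = 21.4 m/s
Converting: 21.4 m/s × 1.944 = 42 knots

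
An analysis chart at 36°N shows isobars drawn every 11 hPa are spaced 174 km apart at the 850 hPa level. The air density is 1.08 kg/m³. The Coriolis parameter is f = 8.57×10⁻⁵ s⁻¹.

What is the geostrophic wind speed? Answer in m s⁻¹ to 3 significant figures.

68.3 m s⁻¹

Pressure gradient: |∂P/∂n| = 1100 Pa / 174000 m = 6.32×10⁻³ Pa/m
Geostrophic balance (pressure-gradient force = Coriolis force):
V_g = (1/(fρ)) |∂P/∂n| = 6.32×10⁻³ / (8.57×10⁻⁵ × 1.08) = 68.3 m/s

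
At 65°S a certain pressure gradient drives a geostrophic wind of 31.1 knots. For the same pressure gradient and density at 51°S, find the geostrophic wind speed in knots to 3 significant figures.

With the same pressure gradient and density, V_g ∝ 1/f ∝ 1/sin φ.
V₂ = V₁ · sin φ₁ / sin φ₂ = 31.1 × sin 65° / sin 51°
V₂ = 31.1 × 0.9063/0.7771 = 36.3 knots

36.3 knots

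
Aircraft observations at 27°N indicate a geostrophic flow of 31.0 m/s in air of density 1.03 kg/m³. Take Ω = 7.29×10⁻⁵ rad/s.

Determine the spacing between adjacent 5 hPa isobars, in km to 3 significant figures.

Coriolis parameter at 27°N:
f = 2Ω sin φ = 2 × 7.29×10⁻⁵ × sin 27° = 6.62×10⁻⁵ s⁻¹
Geostrophic balance rearranged: |∂P/∂n| = f ρ V_g
|∂P/∂n| = 6.62×10⁻⁵ × 1.03 × 31.0 = 2.11×10⁻³ Pa/m
Isobar spacing: Δn = ΔP/|∂P/∂n| = 500 Pa / 2.11×10⁻³ Pa/m = 236574 m ≈ 237 km

237 km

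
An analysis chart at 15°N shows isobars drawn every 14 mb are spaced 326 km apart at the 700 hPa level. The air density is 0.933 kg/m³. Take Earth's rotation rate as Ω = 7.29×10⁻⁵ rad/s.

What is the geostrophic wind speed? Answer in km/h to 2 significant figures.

Coriolis parameter at 15°N:
f = 2Ω sin φ = 2 × 7.29×10⁻⁵ × sin 15° = 3.77×10⁻⁵ s⁻¹
Pressure gradient: |∂P/∂n| = 1400 Pa / 326000 m = 4.29×10⁻³ Pa/m
Geostrophic balance (pressure-gradient force = Coriolis force):
V_g = (1/(fρ)) |∂P/∂n| = 4.29×10⁻³ / (3.77×10⁻⁵ × 0.933) = 122 m/s
Converting: 122 m/s × 3.6 = 440 km/h

440 km/h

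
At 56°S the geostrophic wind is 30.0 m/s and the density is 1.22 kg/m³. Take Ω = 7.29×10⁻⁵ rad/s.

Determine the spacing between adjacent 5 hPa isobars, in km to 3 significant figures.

Coriolis parameter at 56°S:
f = 2Ω sin φ = 2 × 7.29×10⁻⁵ × sin 56° = 1.21×10⁻⁴ s⁻¹
Geostrophic balance rearranged: |∂P/∂n| = f ρ V_g
|∂P/∂n| = 1.21×10⁻⁴ × 1.22 × 30.0 = 4.42×10⁻³ Pa/m
Isobar spacing: Δn = ΔP/|∂P/∂n| = 500 Pa / 4.42×10⁻³ Pa/m = 113020 m ≈ 113 km

113 km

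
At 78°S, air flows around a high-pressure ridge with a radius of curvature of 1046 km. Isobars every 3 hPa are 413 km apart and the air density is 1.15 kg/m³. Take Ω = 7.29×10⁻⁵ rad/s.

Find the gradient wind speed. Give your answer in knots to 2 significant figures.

Coriolis parameter at 78°S:
f = 2Ω sin φ = 2 × 7.29×10⁻⁵ × sin 78° = 1.43×10⁻⁴ s⁻¹
Pressure gradient: |∂P/∂n| = 300 Pa / 413000 m = 7.26×10⁻⁴ Pa/m
Geostrophic speed: V_g = |∂P/∂n|/(fρ) = 7.26×10⁻⁴/(1.43×10⁻⁴ × 1.15) = 4.43 m/s
Around a high, pressure-gradient force acts outward with centrifugal, so Coriolis balances both:
fV = (1/ρ)|∂P/∂n| + V²/R  →  V² − fR·V + fR·V_g = 0
With fR = 1.43×10⁻⁴ × 1046×10³ m = 149 m/s:
V = [fR − √((fR)² − 4 fR V_g)]/2 = [149 − √(149² − 4×149×4.43)]/2 = 4.57 m/s
Supergeostrophic (V > V_g = 4.43 m/s), as expected around a high.
Converting: 4.57 m/s × 1.944 = 8.9 knots

8.9 knots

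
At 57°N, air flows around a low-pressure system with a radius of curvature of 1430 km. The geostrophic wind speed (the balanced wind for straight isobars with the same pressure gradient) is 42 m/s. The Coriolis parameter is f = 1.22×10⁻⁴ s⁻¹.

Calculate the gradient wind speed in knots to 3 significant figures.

Around a low, centrifugal force acts outward with Coriolis, so pressure-gradient force balances both:
(1/ρ)|∂P/∂n| = fV + V²/R  →  V² + fR·V − fR·V_g = 0
With fR = 1.22×10⁻⁴ × 1430×10³ m = 174 m/s:
V = [−fR + √((fR)² + 4 fR V_g)]/2 = [−174 + √(174² + 4×174×42)]/2 = 35 m/s
Subgeostrophic (V < V_g = 42 m/s), as expected around a low.
Converting: 35 m/s × 1.944 = 68.0 knots

68.0 knots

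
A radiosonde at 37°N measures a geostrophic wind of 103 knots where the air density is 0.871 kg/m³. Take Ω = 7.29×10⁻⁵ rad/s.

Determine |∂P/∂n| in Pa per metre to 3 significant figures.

4.05×10⁻³ Pa/m

Coriolis parameter at 37°N:
f = 2Ω sin φ = 2 × 7.29×10⁻⁵ × sin 37° = 8.77×10⁻⁵ s⁻¹
Wind speed in SI: 103 knots = 53.0 m/s
Geostrophic balance rearranged: |∂P/∂n| = f ρ V_g
|∂P/∂n| = 8.77×10⁻⁵ × 0.871 × 53.0 = 4.05×10⁻³ Pa/m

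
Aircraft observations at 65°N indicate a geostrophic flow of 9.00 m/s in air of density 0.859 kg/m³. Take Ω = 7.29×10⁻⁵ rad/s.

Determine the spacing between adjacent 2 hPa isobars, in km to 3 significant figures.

Coriolis parameter at 65°N:
f = 2Ω sin φ = 2 × 7.29×10⁻⁵ × sin 65° = 1.32×10⁻⁴ s⁻¹
Geostrophic balance rearranged: |∂P/∂n| = f ρ V_g
|∂P/∂n| = 1.32×10⁻⁴ × 0.859 × 9.00 = 1.02×10⁻³ Pa/m
Isobar spacing: Δn = ΔP/|∂P/∂n| = 200 Pa / 1.02×10⁻³ Pa/m = 195777 m ≈ 196 km

196 km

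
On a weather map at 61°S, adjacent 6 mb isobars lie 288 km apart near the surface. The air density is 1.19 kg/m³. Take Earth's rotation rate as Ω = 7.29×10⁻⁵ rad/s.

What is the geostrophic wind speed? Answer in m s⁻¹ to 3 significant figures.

13.7 m s⁻¹

Coriolis parameter at 61°S:
f = 2Ω sin φ = 2 × 7.29×10⁻⁵ × sin 61° = 1.28×10⁻⁴ s⁻¹
Pressure gradient: |∂P/∂n| = 600 Pa / 288000 m = 2.08×10⁻³ Pa/m
Geostrophic balance (pressure-gradient force = Coriolis force):
V_g = (1/(fρ)) |∂P/∂n| = 2.08×10⁻³ / (1.28×10⁻⁴ × 1.19) = 13.7 m/s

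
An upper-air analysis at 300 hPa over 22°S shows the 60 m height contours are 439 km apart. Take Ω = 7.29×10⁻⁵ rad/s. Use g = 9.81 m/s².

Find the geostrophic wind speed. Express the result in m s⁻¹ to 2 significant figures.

Coriolis parameter at 22°S:
f = 2Ω sin φ = 2 × 7.29×10⁻⁵ × sin 22° = 5.46×10⁻⁵ s⁻¹
Height gradient: |∂Z/∂n| = 60 m / 439000 m = 1.37×10⁻⁴
On a pressure surface, geostrophic balance gives V_g = (g/f)|∂Z/∂n|:
V_g = 9.81 × 1.37×10⁻⁴ / 5.46×10⁻⁵ = 24.5 m/s

25 m s⁻¹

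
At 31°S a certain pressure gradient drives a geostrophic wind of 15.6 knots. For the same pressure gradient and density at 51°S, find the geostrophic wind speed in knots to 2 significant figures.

10 knots

With the same pressure gradient and density, V_g ∝ 1/f ∝ 1/sin φ.
V₂ = V₁ · sin φ₁ / sin φ₂ = 15.6 × sin 31° / sin 51°
V₂ = 15.6 × 0.5150/0.7771 = 10 knots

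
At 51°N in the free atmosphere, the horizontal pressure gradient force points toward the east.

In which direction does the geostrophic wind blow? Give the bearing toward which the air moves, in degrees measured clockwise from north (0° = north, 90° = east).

The pressure-gradient force points toward the east (bearing 090°).
Geostrophic balance: in the Northern Hemisphere the Coriolis force deflects motion to the right, so the geostrophic wind blows 90° to the right of the pressure-gradient force (low pressure on the left).
Rotating 090° by 90° clockwise gives 180° — the wind blows toward the south.

180°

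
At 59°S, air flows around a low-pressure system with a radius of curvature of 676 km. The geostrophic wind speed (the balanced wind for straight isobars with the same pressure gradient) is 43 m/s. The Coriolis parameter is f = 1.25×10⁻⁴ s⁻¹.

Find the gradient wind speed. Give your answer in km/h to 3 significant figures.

113 km/h

Around a low, centrifugal force acts outward with Coriolis, so pressure-gradient force balances both:
(1/ρ)|∂P/∂n| = fV + V²/R  →  V² + fR·V − fR·V_g = 0
With fR = 1.25×10⁻⁴ × 676×10³ m = 84.5 m/s:
V = [−fR + √((fR)² + 4 fR V_g)]/2 = [−84.5 + √(84.5² + 4×84.5×43)]/2 = 31.4 m/s
Subgeostrophic (V < V_g = 43 m/s), as expected around a low.
Converting: 31.4 m/s × 3.6 = 113 km/h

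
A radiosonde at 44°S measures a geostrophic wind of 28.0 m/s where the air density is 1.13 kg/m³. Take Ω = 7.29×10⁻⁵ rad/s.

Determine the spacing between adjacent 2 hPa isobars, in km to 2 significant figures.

Coriolis parameter at 44°S:
f = 2Ω sin φ = 2 × 7.29×10⁻⁵ × sin 44° = 1.01×10⁻⁴ s⁻¹
Geostrophic balance rearranged: |∂P/∂n| = f ρ V_g
|∂P/∂n| = 1.01×10⁻⁴ × 1.13 × 28.0 = 3.20×10⁻³ Pa/m
Isobar spacing: Δn = ΔP/|∂P/∂n| = 200 Pa / 3.20×10⁻³ Pa/m = 62412 m ≈ 62 km

62 km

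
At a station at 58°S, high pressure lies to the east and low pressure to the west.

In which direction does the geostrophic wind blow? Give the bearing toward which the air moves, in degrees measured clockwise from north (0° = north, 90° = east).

180°

The pressure-gradient force points toward the west (bearing 270°).
Geostrophic balance: in the Southern Hemisphere the Coriolis force deflects motion to the left, so the geostrophic wind blows 90° to the left of the pressure-gradient force (low pressure on the right).
Rotating 270° by 90° counterclockwise gives 180° — the wind blows toward the south.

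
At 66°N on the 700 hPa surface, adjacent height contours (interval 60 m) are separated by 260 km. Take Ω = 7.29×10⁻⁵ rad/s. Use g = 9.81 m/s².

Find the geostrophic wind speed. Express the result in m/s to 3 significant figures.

17.0 m/s

Coriolis parameter at 66°N:
f = 2Ω sin φ = 2 × 7.29×10⁻⁵ × sin 66° = 1.33×10⁻⁴ s⁻¹
Height gradient: |∂Z/∂n| = 60 m / 260000 m = 2.31×10⁻⁴
On a pressure surface, geostrophic balance gives V_g = (g/f)|∂Z/∂n|:
V_g = 9.81 × 2.31×10⁻⁴ / 1.33×10⁻⁴ = 17.0 m/s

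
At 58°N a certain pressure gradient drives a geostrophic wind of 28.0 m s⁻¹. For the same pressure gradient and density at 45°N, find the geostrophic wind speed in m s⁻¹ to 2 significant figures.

34 m s⁻¹

With the same pressure gradient and density, V_g ∝ 1/f ∝ 1/sin φ.
V₂ = V₁ · sin φ₁ / sin φ₂ = 28.0 × sin 58° / sin 45°
V₂ = 28.0 × 0.8480/0.7071 = 34 m s⁻¹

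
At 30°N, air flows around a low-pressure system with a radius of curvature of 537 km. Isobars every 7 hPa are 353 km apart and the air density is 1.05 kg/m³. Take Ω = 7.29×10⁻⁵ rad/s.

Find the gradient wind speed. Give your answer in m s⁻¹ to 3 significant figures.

Coriolis parameter at 30°N:
f = 2Ω sin φ = 2 × 7.29×10⁻⁵ × sin 30° = 7.29×10⁻⁵ s⁻¹
Pressure gradient: |∂P/∂n| = 700 Pa / 353000 m = 1.98×10⁻³ Pa/m
Geostrophic speed: V_g = |∂P/∂n|/(fρ) = 1.98×10⁻³/(7.29×10⁻⁵ × 1.05) = 25.9 m/s
Around a low, centrifugal force acts outward with Coriolis, so pressure-gradient force balances both:
(1/ρ)|∂P/∂n| = fV + V²/R  →  V² + fR·V − fR·V_g = 0
With fR = 7.29×10⁻⁵ × 537×10³ m = 39.1 m/s:
V = [−fR + √((fR)² + 4 fR V_g)]/2 = [−39.1 + √(39.1² + 4×39.1×25.9)]/2 = 17.8 m/s
Subgeostrophic (V < V_g = 25.9 m/s), as expected around a low.

17.8 m s⁻¹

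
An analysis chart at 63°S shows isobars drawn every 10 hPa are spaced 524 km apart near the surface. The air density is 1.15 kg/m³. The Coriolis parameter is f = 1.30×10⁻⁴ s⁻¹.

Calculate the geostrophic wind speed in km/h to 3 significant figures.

46.0 km/h

Pressure gradient: |∂P/∂n| = 1000 Pa / 524000 m = 1.91×10⁻³ Pa/m
Geostrophic balance (pressure-gradient force = Coriolis force):
V_g = (1/(fρ)) |∂P/∂n| = 1.91×10⁻³ / (1.30×10⁻⁴ × 1.15) = 12.8 m/s
Converting: 12.8 m/s × 3.6 = 46.0 km/h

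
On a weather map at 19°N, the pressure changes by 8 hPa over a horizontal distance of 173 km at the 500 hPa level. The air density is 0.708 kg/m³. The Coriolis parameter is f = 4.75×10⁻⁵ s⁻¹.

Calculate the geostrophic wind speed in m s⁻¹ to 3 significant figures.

Pressure gradient: |∂P/∂n| = 800 Pa / 173000 m = 4.62×10⁻³ Pa/m
Geostrophic balance (pressure-gradient force = Coriolis force):
V_g = (1/(fρ)) |∂P/∂n| = 4.62×10⁻³ / (4.75×10⁻⁵ × 0.708) = 138 m/s

138 m s⁻¹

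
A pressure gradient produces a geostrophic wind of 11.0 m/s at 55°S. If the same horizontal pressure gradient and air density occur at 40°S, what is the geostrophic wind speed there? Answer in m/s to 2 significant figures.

14 m/s

With the same pressure gradient and density, V_g ∝ 1/f ∝ 1/sin φ.
V₂ = V₁ · sin φ₁ / sin φ₂ = 11.0 × sin 55° / sin 40°
V₂ = 11.0 × 0.8192/0.6428 = 14 m/s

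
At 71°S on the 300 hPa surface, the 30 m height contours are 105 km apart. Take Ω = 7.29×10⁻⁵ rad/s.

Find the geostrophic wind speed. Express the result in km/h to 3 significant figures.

Coriolis parameter at 71°S:
f = 2Ω sin φ = 2 × 7.29×10⁻⁵ × sin 71° = 1.38×10⁻⁴ s⁻¹
Height gradient: |∂Z/∂n| = 30 m / 105000 m = 2.86×10⁻⁴
On a pressure surface, geostrophic balance gives V_g = (g/f)|∂Z/∂n|:
V_g = 9.81 × 2.86×10⁻⁴ / 1.38×10⁻⁴ = 20.3 m/s
Converting: 20.3 m/s × 3.6 = 73.2 km/h

73.2 km/h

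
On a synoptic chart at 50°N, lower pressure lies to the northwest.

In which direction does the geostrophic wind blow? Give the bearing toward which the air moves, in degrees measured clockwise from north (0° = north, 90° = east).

045°

The pressure-gradient force points toward the northwest (bearing 315°).
Geostrophic balance: in the Northern Hemisphere the Coriolis force deflects motion to the right, so the geostrophic wind blows 90° to the right of the pressure-gradient force (low pressure on the left).
Rotating 315° by 90° clockwise gives 045° — the wind blows toward the northeast.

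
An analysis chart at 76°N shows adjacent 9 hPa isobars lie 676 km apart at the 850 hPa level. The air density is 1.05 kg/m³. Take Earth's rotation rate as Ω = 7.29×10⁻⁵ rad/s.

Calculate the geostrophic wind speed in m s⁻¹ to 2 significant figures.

9.0 m s⁻¹

Coriolis parameter at 76°N:
f = 2Ω sin φ = 2 × 7.29×10⁻⁵ × sin 76° = 1.41×10⁻⁴ s⁻¹
Pressure gradient: |∂P/∂n| = 900 Pa / 676000 m = 1.33×10⁻³ Pa/m
Geostrophic balance (pressure-gradient force = Coriolis force):
V_g = (1/(fρ)) |∂P/∂n| = 1.33×10⁻³ / (1.41×10⁻⁴ × 1.05) = 8.96 m/s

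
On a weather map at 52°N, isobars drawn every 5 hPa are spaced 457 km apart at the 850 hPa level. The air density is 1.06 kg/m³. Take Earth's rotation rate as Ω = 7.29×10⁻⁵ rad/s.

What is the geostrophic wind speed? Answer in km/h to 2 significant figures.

Coriolis parameter at 52°N:
f = 2Ω sin φ = 2 × 7.29×10⁻⁵ × sin 52° = 1.15×10⁻⁴ s⁻¹
Pressure gradient: |∂P/∂n| = 500 Pa / 457000 m = 1.09×10⁻³ Pa/m
Geostrophic balance (pressure-gradient force = Coriolis force):
V_g = (1/(fρ)) |∂P/∂n| = 1.09×10⁻³ / (1.15×10⁻⁴ × 1.06) = 8.98 m/s
Converting: 8.98 m/s × 3.6 = 32 km/h

32 km/h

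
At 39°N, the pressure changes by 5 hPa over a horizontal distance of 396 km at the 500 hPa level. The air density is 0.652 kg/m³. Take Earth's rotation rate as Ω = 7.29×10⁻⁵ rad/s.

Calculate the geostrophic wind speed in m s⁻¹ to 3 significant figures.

Coriolis parameter at 39°N:
f = 2Ω sin φ = 2 × 7.29×10⁻⁵ × sin 39° = 9.18×10⁻⁵ s⁻¹
Pressure gradient: |∂P/∂n| = 500 Pa / 396000 m = 1.26×10⁻³ Pa/m
Geostrophic balance (pressure-gradient force = Coriolis force):
V_g = (1/(fρ)) |∂P/∂n| = 1.26×10⁻³ / (9.18×10⁻⁵ × 0.652) = 21.1 m/s

21.1 m s⁻¹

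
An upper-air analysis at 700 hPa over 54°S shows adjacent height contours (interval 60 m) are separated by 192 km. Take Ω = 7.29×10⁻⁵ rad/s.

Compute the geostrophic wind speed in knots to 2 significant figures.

Coriolis parameter at 54°S:
f = 2Ω sin φ = 2 × 7.29×10⁻⁵ × sin 54° = 1.18×10⁻⁴ s⁻¹
Height gradient: |∂Z/∂n| = 60 m / 192000 m = 3.12×10⁻⁴
On a pressure surface, geostrophic balance gives V_g = (g/f)|∂Z/∂n|:
V_g = 9.81 × 3.12×10⁻⁴ / 1.18×10⁻⁴ = 26.0 m/s
Converting: 26.0 m/s × 1.944 = 51 knots

51 knots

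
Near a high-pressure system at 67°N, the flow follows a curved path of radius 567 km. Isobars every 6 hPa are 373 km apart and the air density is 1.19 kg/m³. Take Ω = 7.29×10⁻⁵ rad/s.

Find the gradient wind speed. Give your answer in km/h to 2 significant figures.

Coriolis parameter at 67°N:
f = 2Ω sin φ = 2 × 7.29×10⁻⁵ × sin 67° = 1.34×10⁻⁴ s⁻¹
Pressure gradient: |∂P/∂n| = 600 Pa / 373000 m = 1.61×10⁻³ Pa/m
Geostrophic speed: V_g = |∂P/∂n|/(fρ) = 1.61×10⁻³/(1.34×10⁻⁴ × 1.19) = 10.1 m/s
Around a high, pressure-gradient force acts outward with centrifugal, so Coriolis balances both:
fV = (1/ρ)|∂P/∂n| + V²/R  →  V² − fR·V + fR·V_g = 0
With fR = 1.34×10⁻⁴ × 567×10³ m = 76.1 m/s:
V = [fR − √((fR)² − 4 fR V_g)]/2 = [76.1 − √(76.1² − 4×76.1×10.1)]/2 = 11.9 m/s
Supergeostrophic (V > V_g = 10.1 m/s), as expected around a high.
Converting: 11.9 m/s × 3.6 = 43 km/h

43 km/h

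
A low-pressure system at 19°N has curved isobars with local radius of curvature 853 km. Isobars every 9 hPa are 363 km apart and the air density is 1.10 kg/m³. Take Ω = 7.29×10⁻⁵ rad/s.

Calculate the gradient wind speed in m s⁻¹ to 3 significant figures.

28.1 m s⁻¹

Coriolis parameter at 19°N:
f = 2Ω sin φ = 2 × 7.29×10⁻⁵ × sin 19° = 4.75×10⁻⁵ s⁻¹
Pressure gradient: |∂P/∂n| = 900 Pa / 363000 m = 2.48×10⁻³ Pa/m
Geostrophic speed: V_g = |∂P/∂n|/(fρ) = 2.48×10⁻³/(4.75×10⁻⁵ × 1.10) = 47.5 m/s
Around a low, centrifugal force acts outward with Coriolis, so pressure-gradient force balances both:
(1/ρ)|∂P/∂n| = fV + V²/R  →  V² + fR·V − fR·V_g = 0
With fR = 4.75×10⁻⁵ × 853×10³ m = 40.5 m/s:
V = [−fR + √((fR)² + 4 fR V_g)]/2 = [−40.5 + √(40.5² + 4×40.5×47.5)]/2 = 28.1 m/s
Subgeostrophic (V < V_g = 47.5 m/s), as expected around a low.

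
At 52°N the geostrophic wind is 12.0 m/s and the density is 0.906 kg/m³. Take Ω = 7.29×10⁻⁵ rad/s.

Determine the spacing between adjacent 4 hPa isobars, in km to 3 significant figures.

320 km

Coriolis parameter at 52°N:
f = 2Ω sin φ = 2 × 7.29×10⁻⁵ × sin 52° = 1.15×10⁻⁴ s⁻¹
Geostrophic balance rearranged: |∂P/∂n| = f ρ V_g
|∂P/∂n| = 1.15×10⁻⁴ × 0.906 × 12.0 = 1.25×10⁻³ Pa/m
Isobar spacing: Δn = ΔP/|∂P/∂n| = 400 Pa / 1.25×10⁻³ Pa/m = 320229 m ≈ 320 km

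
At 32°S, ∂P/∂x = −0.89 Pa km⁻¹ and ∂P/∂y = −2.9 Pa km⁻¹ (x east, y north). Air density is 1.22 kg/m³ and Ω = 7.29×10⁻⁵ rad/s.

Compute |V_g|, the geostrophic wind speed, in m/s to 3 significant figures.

32.2 m/s

Coriolis parameter at 32°S:
f = 2Ω sin φ = 2 × 7.29×10⁻⁵ × sin 32° = 7.73×10⁻⁵ s⁻¹
In the Southern Hemisphere f is negative: f = −7.73×10⁻⁵ s⁻¹.
Component geostrophic relations (x east, y north):
u_g = −(1/(fρ)) ∂P/∂y,  v_g = (1/(fρ)) ∂P/∂x
u_g = −(−2.9×10⁻³)/(−7.73×10⁻⁵ × 1.22) = −30.8 m/s;  v_g = (−0.89×10⁻³)/(−7.73×10⁻⁵ × 1.22) = 9.44 m/s
|V_g| = √(u_g² + v_g²) = 32.2 m/s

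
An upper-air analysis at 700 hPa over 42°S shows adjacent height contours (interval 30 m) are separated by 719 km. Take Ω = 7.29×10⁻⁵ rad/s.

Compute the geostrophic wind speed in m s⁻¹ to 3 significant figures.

Coriolis parameter at 42°S:
f = 2Ω sin φ = 2 × 7.29×10⁻⁵ × sin 42° = 9.76×10⁻⁵ s⁻¹
Height gradient: |∂Z/∂n| = 30 m / 719000 m = 4.17×10⁻⁵
On a pressure surface, geostrophic balance gives V_g = (g/f)|∂Z/∂n|:
V_g = 9.81 × 4.17×10⁻⁵ / 9.76×10⁻⁵ = 4.20 m/s

4.20 m s⁻¹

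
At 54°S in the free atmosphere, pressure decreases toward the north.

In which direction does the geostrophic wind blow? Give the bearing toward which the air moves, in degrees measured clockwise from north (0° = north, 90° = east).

270°

The pressure-gradient force points toward the north (bearing 000°).
Geostrophic balance: in the Southern Hemisphere the Coriolis force deflects motion to the left, so the geostrophic wind blows 90° to the left of the pressure-gradient force (low pressure on the right).
Rotating 000° by 90° counterclockwise gives 270° — the wind blows toward the west.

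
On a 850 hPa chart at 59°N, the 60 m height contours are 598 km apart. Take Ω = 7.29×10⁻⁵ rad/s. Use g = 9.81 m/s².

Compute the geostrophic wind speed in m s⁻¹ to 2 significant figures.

7.9 m s⁻¹

Coriolis parameter at 59°N:
f = 2Ω sin φ = 2 × 7.29×10⁻⁵ × sin 59° = 1.25×10⁻⁴ s⁻¹
Height gradient: |∂Z/∂n| = 60 m / 598000 m = 1.00×10⁻⁴
On a pressure surface, geostrophic balance gives V_g = (g/f)|∂Z/∂n|:
V_g = 9.81 × 1.00×10⁻⁴ / 1.25×10⁻⁴ = 7.88 m/s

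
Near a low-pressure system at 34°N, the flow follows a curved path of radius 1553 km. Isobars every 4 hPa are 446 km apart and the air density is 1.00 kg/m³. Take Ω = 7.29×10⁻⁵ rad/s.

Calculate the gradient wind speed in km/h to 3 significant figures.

36.7 km/h

Coriolis parameter at 34°N:
f = 2Ω sin φ = 2 × 7.29×10⁻⁵ × sin 34° = 8.15×10⁻⁵ s⁻¹
Pressure gradient: |∂P/∂n| = 400 Pa / 446000 m = 8.97×10⁻⁴ Pa/m
Geostrophic speed: V_g = |∂P/∂n|/(fρ) = 8.97×10⁻⁴/(8.15×10⁻⁵ × 1.00) = 11.0 m/s
Around a low, centrifugal force acts outward with Coriolis, so pressure-gradient force balances both:
(1/ρ)|∂P/∂n| = fV + V²/R  →  V² + fR·V − fR·V_g = 0
With fR = 8.15×10⁻⁵ × 1553×10³ m = 127 m/s:
V = [−fR + √((fR)² + 4 fR V_g)]/2 = [−127 + √(127² + 4×127×11)]/2 = 10.2 m/s
Subgeostrophic (V < V_g = 11 m/s), as expected around a low.
Converting: 10.2 m/s × 3.6 = 36.7 km/h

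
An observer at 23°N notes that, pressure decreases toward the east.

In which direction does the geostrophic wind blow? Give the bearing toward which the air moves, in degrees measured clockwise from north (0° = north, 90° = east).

The pressure-gradient force points toward the east (bearing 090°).
Geostrophic balance: in the Northern Hemisphere the Coriolis force deflects motion to the right, so the geostrophic wind blows 90° to the right of the pressure-gradient force (low pressure on the left).
Rotating 090° by 90° clockwise gives 180° — the wind blows toward the south.

180°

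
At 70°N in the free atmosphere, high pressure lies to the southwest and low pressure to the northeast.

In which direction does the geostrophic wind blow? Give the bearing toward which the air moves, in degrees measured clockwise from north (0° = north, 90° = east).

135°

The pressure-gradient force points toward the northeast (bearing 045°).
Geostrophic balance: in the Northern Hemisphere the Coriolis force deflects motion to the right, so the geostrophic wind blows 90° to the right of the pressure-gradient force (low pressure on the left).
Rotating 045° by 90° clockwise gives 135° — the wind blows toward the southeast.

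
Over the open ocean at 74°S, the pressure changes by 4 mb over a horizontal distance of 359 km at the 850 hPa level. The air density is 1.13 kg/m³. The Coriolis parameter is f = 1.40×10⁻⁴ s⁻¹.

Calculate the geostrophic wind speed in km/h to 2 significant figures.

25 km/h

Pressure gradient: |∂P/∂n| = 400 Pa / 359000 m = 1.11×10⁻³ Pa/m
Geostrophic balance (pressure-gradient force = Coriolis force):
V_g = (1/(fρ)) |∂P/∂n| = 1.11×10⁻³ / (1.40×10⁻⁴ × 1.13) = 7.04 m/s
Converting: 7.04 m/s × 3.6 = 25 km/h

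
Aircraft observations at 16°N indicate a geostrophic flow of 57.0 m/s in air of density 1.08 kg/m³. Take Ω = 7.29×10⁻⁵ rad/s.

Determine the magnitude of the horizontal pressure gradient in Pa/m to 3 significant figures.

2.47×10⁻³ Pa/m

Coriolis parameter at 16°N:
f = 2Ω sin φ = 2 × 7.29×10⁻⁵ × sin 16° = 4.02×10⁻⁵ s⁻¹
Geostrophic balance rearranged: |∂P/∂n| = f ρ V_g
|∂P/∂n| = 4.02×10⁻⁵ × 1.08 × 57.0 = 2.47×10⁻³ Pa/m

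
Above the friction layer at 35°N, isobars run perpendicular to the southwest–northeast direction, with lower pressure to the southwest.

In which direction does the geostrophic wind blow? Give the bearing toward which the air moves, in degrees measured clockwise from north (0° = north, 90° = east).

The pressure-gradient force points toward the southwest (bearing 225°).
Geostrophic balance: in the Northern Hemisphere the Coriolis force deflects motion to the right, so the geostrophic wind blows 90° to the right of the pressure-gradient force (low pressure on the left).
Rotating 225° by 90° clockwise gives 315° — the wind blows toward the northwest.

315°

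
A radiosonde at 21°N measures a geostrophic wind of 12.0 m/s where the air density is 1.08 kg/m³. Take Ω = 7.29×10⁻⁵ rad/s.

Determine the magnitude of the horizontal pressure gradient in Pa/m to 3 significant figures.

6.77×10⁻⁴ Pa/m

Coriolis parameter at 21°N:
f = 2Ω sin φ = 2 × 7.29×10⁻⁵ × sin 21° = 5.23×10⁻⁵ s⁻¹
Geostrophic balance rearranged: |∂P/∂n| = f ρ V_g
|∂P/∂n| = 5.23×10⁻⁵ × 1.08 × 12.0 = 6.77×10⁻⁴ Pa/m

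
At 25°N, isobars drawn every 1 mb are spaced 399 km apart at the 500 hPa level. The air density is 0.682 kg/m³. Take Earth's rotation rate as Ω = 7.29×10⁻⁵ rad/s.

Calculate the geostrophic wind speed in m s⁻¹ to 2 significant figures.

6.0 m s⁻¹

Coriolis parameter at 25°N:
f = 2Ω sin φ = 2 × 7.29×10⁻⁵ × sin 25° = 6.16×10⁻⁵ s⁻¹
Pressure gradient: |∂P/∂n| = 100 Pa / 399000 m = 2.51×10⁻⁴ Pa/m
Geostrophic balance (pressure-gradient force = Coriolis force):
V_g = (1/(fρ)) |∂P/∂n| = 2.51×10⁻⁴ / (6.16×10⁻⁵ × 0.682) = 5.96 m/s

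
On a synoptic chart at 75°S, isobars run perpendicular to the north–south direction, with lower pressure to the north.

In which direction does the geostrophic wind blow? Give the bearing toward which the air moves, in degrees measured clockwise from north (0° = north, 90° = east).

The pressure-gradient force points toward the north (bearing 000°).
Geostrophic balance: in the Southern Hemisphere the Coriolis force deflects motion to the left, so the geostrophic wind blows 90° to the left of the pressure-gradient force (low pressure on the right).
Rotating 000° by 90° counterclockwise gives 270° — the wind blows toward the west.

270°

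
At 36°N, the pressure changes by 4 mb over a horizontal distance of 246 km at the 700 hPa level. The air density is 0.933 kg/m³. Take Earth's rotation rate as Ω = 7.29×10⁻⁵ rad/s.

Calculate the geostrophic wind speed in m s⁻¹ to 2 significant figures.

Coriolis parameter at 36°N:
f = 2Ω sin φ = 2 × 7.29×10⁻⁵ × sin 36° = 8.57×10⁻⁵ s⁻¹
Pressure gradient: |∂P/∂n| = 400 Pa / 246000 m = 1.63×10⁻³ Pa/m
Geostrophic balance (pressure-gradient force = Coriolis force):
V_g = (1/(fρ)) |∂P/∂n| = 1.63×10⁻³ / (8.57×10⁻⁵ × 0.933) = 20.3 m/s

20 m s⁻¹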